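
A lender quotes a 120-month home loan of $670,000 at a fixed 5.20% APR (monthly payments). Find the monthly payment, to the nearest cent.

At 5.20% the monthly rate is 0.0043333, so the payment is 670,000 × 0.0043333 / (1 − 1.0043333^−120) = $7,172.07.

$7,172.07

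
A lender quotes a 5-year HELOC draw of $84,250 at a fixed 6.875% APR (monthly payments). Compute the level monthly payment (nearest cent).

At 6.875% the monthly rate is 0.0057292, so the payment is 84,250 × 0.0057292 / (1 − 1.0057292^−60) = $1,663.29.

$1,663.29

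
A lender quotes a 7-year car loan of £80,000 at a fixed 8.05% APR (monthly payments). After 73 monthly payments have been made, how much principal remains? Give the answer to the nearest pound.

£13,201

With monthly rate i = 8.05%/12 = 0.0067083, the balance after k of n payments is P · [(1+i)^n − (1+i)^k] / [(1+i)^n − 1].
(1+0.0067083)^84 = 1.75350797 and (1+0.0067083)^73 = 1.62917390, so the balance is 80,000 × (1.75350797 − 1.62917390) / (1.75350797 − 1) = £13,200.56.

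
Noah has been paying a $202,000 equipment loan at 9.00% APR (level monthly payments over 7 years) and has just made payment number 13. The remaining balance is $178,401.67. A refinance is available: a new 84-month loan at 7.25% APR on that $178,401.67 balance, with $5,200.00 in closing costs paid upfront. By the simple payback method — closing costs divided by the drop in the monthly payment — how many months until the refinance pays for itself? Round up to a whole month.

Current payment = 202,000 × 9%/12 / (1 − (1+0.0075000)^−84) = $3,249.99.
Refinanced payment = 178,401.67 × 0.0060417 / (1 − (1+0.0060417)^−84) = $2,714.41.
Monthly savings = $3,249.99 − $2,714.41 = $535.58.
Break-even = $5,200.00 / $535.58 = 9.71 → 10 months.

10 months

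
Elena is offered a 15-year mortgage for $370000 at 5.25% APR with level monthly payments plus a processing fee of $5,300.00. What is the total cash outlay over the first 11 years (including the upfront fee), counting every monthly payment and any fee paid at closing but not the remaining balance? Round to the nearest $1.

Monthly rate = 5.25%/12 = 0.0043750; payment = 370,000 × 0.0043750 / (1 − (1+0.0043750)^−180) = $2,974.35.
Total outlay = 132 × $2,974.35 + $5,300.00 = $397,914.20.

$397,914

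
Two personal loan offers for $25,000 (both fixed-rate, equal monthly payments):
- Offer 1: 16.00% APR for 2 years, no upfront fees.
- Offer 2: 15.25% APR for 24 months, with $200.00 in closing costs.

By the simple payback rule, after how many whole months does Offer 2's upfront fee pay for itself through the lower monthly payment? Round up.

23 months

Offer 1: at 16.00% the monthly rate is 0.0133333, so the payment is 25,000 × 0.0133333 / (1 − 1.0133333^−24) = $1,224.08.
Offer 2: at 15.25% the monthly rate is 0.0127083, so the payment is 25,000 × 0.0127083 / (1 − 1.0127083^−24) = $1,215.14.
Monthly savings = $1,224.08 − $1,215.14 = $8.94.
Break-even = $200.00 / $8.94 = 22.37 → 23 months.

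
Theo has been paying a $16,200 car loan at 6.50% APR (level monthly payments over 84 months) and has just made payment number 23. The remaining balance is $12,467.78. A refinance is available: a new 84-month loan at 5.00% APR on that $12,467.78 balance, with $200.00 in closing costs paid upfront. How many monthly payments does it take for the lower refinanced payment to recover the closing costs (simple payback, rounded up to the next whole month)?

4 months

Current payment = 16,200 × 6.5%/12 / (1 − (1+0.0054167)^−84) = $240.56.
Refinanced payment = 12,467.78 × 0.0041667 / (1 − (1+0.0041667)^−84) = $176.22.
Monthly savings = $240.56 − $176.22 = $64.34.
Break-even = $200.00 / $64.34 = 3.11 → 4 months.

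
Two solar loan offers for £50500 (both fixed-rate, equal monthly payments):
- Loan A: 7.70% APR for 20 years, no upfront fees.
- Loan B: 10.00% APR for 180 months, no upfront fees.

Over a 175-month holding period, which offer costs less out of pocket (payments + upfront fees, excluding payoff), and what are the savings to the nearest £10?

Loan A: monthly rate = 7.7%/12 = 0.0064167; payment = 50,500 × 0.0064167 / (1 − (1+0.0064167)^−240) = £413.02.
Loan B: monthly rate = 10%/12 = 0.0083333; payment = 50,500 × 0.0083333 / (1 − (1+0.0083333)^−180) = £542.68.
Over 175 months: Loan A costs 175 × £413.02 = £72,278.50; Loan B costs 175 × £542.68 = £94,969.00.
Loan A is cheaper by £94,969.00 − £72,278.50 = £22,690.50.

Loan A by £22,690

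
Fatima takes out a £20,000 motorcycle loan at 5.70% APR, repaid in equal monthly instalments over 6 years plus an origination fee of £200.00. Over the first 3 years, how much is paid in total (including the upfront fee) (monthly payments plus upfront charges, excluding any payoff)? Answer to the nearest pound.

At 5.70% the monthly rate is 0.0047500, so the payment is 20,000 × 0.0047500 / (1 − 1.0047500^−72) = £328.63.
Total outlay = 36 × £328.63 + £200.00 = £12,030.68.

£12,031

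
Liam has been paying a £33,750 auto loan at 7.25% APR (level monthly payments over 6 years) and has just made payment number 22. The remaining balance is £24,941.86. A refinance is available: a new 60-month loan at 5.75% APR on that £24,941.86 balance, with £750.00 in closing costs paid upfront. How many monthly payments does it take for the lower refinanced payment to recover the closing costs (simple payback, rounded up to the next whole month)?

8 months

Current payment = 33,750 × 7.25%/12 / (1 − (1+0.0060417)^−72) = £579.46.
Refinanced payment = 24,941.86 × 0.0047917 / (1 − (1+0.0047917)^−60) = £479.30.
Monthly savings = £579.46 − £479.30 = £100.16.
Break-even = £750.00 / £100.16 = 7.49 → 8 months.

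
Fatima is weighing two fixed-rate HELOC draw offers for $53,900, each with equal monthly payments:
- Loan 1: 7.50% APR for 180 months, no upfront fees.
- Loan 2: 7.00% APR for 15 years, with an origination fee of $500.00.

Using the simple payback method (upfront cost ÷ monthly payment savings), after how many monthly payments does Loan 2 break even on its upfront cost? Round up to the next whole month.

Loan 1: monthly rate = 7.5%/12 = 0.0062500; payment = 53,900 × 0.0062500 / (1 − (1+0.0062500)^−180) = $499.66.
Loan 2: at 7.00% the monthly rate is 0.0058333, so the payment is 53,900 × 0.0058333 / (1 − 1.0058333^−180) = $484.47.
Monthly savings = $499.66 − $484.47 = $15.19.
Break-even = $500.00 / $15.19 = 32.92 → 33 months.

33 months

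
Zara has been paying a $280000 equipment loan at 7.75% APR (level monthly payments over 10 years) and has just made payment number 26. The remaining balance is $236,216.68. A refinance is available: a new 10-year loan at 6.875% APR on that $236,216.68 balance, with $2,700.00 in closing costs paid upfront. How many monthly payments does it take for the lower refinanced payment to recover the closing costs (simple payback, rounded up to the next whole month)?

5 months

Current payment = 280,000 × 7.75%/12 / (1 − (1+0.0064583)^−120) = $3,360.30.
Refinanced payment = 236,216.68 × 0.0057292 / (1 − (1+0.0057292)^−120) = $2,727.48.
Monthly savings = $3,360.30 − $2,727.48 = $632.82.
Break-even = $2,700.00 / $632.82 = 4.27 → 5 months.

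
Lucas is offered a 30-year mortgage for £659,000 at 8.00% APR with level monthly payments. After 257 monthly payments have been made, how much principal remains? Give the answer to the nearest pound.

With monthly rate i = 8%/12 = 0.0066667, the balance after k of n payments is P · [(1+i)^n − (1+i)^k] / [(1+i)^n − 1].
(1+0.0066667)^360 = 10.93572966 and (1+0.0066667)^257 = 5.51596977, so the balance is 659,000 × (10.93572966 − 5.51596977) / (10.93572966 − 1) = £359,472.52.

£359,473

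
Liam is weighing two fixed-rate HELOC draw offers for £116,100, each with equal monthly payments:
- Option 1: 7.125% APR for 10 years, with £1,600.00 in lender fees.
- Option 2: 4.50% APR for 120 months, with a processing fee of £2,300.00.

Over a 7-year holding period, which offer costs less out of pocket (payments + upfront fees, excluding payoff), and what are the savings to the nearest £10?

Option 2 by £12,090

Option 1: at 7.125% the monthly rate is 0.0059375, so the payment is 116,100 × 0.0059375 / (1 − 1.0059375^−120) = £1,355.51.
Option 2: monthly rate = 4.5%/12 = 0.0037500; payment = 116,100 × 0.0037500 / (1 − (1+0.0037500)^−120) = £1,203.24.
Over 84 months: Option 1 costs 84 × £1,355.51 + £1,600.00 = £115,462.84; Option 2 costs 84 × £1,203.24 + £2,300.00 = £103,372.16.
Option 2 is cheaper by £115,462.84 − £103,372.16 = £12,090.68.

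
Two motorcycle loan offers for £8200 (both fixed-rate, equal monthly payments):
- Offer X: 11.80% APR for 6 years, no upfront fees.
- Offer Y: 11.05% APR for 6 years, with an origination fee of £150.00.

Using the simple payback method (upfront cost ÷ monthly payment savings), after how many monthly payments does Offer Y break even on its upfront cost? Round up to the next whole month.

Offer X: at 11.80% the monthly rate is 0.0098333, so the payment is 8,200 × 0.0098333 / (1 − 1.0098333^−72) = £159.46.
Offer Y: at 11.05% the monthly rate is 0.0092083, so the payment is 8,200 × 0.0092083 / (1 − 1.0092083^−72) = £156.29.
Monthly savings = £159.46 − £156.29 = £3.17.
Break-even = £150.00 / £3.17 = 47.32 → 48 months.

48 months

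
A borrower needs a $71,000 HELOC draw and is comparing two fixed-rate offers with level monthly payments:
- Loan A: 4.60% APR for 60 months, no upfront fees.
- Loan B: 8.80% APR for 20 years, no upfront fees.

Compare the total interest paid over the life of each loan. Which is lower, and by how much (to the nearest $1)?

Loan A: at 4.60% the monthly rate is 0.0038333, so the payment is 71,000 × 0.0038333 / (1 − 1.0038333^−60) = $1,326.89.
Total interest on Loan A = 60 × $1,326.89 − $71,000 = $8,613.40.
Loan B: monthly rate = 8.8%/12 = 0.0073333; payment = 71,000 × 0.0073333 / (1 − (1+0.0073333)^−240) = $629.70.
Total interest on Loan B = 240 × $629.70 − $71,000 = $80,128.00.
Loan A is lower by $71,514.60.

Loan A by $71,515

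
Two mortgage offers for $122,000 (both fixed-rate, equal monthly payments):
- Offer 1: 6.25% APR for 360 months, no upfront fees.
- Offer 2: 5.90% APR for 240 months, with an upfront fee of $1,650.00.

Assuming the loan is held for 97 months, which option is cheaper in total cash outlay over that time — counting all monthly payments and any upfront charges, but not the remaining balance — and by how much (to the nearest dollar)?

Offer 1 by $12,887

Offer 1: at 6.25% the monthly rate is 0.0052083, so the payment is 122,000 × 0.0052083 / (1 − 1.0052083^−360) = $751.17.
Offer 2: monthly rate = 5.9%/12 = 0.0049167; payment = 122,000 × 0.0049167 / (1 − (1+0.0049167)^−240) = $867.02.
Over 97 months: Offer 1 costs 97 × $751.17 = $72,863.49; Offer 2 costs 97 × $867.02 + $1,650.00 = $85,750.94.
Offer 1 is cheaper by $85,750.94 − $72,863.49 = $12,887.45.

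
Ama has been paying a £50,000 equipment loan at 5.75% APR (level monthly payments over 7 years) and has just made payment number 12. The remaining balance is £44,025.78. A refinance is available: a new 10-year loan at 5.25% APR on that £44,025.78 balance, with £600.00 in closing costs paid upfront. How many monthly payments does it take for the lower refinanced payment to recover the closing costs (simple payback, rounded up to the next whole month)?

Current payment = 50,000 × 5.75%/12 / (1 − (1+0.0047917)^−84) = £724.45.
Refinanced payment = 44,025.78 × 0.0043750 / (1 − (1+0.0043750)^−120) = £472.36.
Monthly savings = £724.45 − £472.36 = £252.09.
Break-even = £600.00 / £252.09 = 2.38 → 3 months.

3 months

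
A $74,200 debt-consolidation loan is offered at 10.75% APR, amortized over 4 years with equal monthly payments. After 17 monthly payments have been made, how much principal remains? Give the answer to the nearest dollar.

With monthly rate i = 10.75%/12 = 0.0089583, the balance after k of n payments is P · [(1+i)^n − (1+i)^k] / [(1+i)^n − 1].
(1+0.0089583)^48 = 1.53431708 and (1+0.0089583)^17 = 1.16371046, so the balance is 74,200 × (1.53431708 − 1.16371046) / (1.53431708 − 1) = $51,465.72.

$51,466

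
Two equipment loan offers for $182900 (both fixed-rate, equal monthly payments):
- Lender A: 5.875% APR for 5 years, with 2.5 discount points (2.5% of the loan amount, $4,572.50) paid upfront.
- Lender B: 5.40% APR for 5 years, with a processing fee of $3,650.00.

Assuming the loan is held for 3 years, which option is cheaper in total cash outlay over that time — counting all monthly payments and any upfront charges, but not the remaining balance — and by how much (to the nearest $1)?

Lender A: at 5.875% the monthly rate is 0.0048958, so the payment is 182,900 × 0.0048958 / (1 − 1.0048958^−60) = $3,525.35.
Lender B: at 5.40% the monthly rate is 0.0045000, so the payment is 182,900 × 0.0045000 / (1 − 1.0045000^−60) = $3,485.17.
Over 36 months: Lender A costs 36 × $3,525.35 + $4,572.50 = $131,485.10; Lender B costs 36 × $3,485.17 + $3,650.00 = $129,116.12.
Lender B is cheaper by $131,485.10 − $129,116.12 = $2,368.98.

Lender B by $2,369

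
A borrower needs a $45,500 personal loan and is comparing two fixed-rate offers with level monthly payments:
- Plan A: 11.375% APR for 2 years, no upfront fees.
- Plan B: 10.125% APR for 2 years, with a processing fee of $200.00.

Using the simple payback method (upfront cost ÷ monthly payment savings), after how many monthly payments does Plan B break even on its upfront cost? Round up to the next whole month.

8 months

Plan A: at 11.375% the monthly rate is 0.0094792, so the payment is 45,500 × 0.0094792 / (1 − 1.0094792^−24) = $2,128.59.
Plan B: monthly rate = 10.125%/12 = 0.0084375; payment = 45,500 × 0.0084375 / (1 − (1+0.0084375)^−24) = $2,102.22.
Monthly savings = $2,128.59 − $2,102.22 = $26.37.
Break-even = $200.00 / $26.37 = 7.58 → 8 months.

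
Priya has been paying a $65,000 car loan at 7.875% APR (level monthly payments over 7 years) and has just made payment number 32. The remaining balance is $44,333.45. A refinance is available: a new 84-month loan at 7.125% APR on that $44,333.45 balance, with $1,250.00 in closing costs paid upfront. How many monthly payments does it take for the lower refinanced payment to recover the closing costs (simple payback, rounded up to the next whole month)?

Current payment = 65,000 × 7.875%/12 / (1 − (1+0.0065625)^−84) = $1,009.06.
Refinanced payment = 44,333.45 × 0.0059375 / (1 − (1+0.0059375)^−84) = $671.82.
Monthly savings = $1,009.06 − $671.82 = $337.24.
Break-even = $1,250.00 / $337.24 = 3.71 → 4 months.

4 months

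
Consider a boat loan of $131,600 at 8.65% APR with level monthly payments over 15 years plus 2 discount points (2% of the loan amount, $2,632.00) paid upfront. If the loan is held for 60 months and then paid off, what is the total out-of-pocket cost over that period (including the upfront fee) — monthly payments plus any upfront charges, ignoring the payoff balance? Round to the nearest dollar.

$81,083

Monthly rate = 8.65%/12 = 0.0072083; payment = 131,600 × 0.0072083 / (1 − (1+0.0072083)^−180) = $1,307.51.
Total outlay = 60 × $1,307.51 + $2,632.00 = $81,082.60.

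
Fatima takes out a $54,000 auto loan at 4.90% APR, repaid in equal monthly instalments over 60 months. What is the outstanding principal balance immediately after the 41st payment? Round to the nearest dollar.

$18,548

With monthly rate i = 4.9%/12 = 0.0040833, the balance after k of n payments is P · [(1+i)^n − (1+i)^k] / [(1+i)^n − 1].
(1+0.0040833)^60 = 1.27698413 and (1+0.0040833)^41 = 1.18184383, so the balance is 54,000 × (1.27698413 − 1.18184383) / (1.27698413 − 1) = $18,548.27.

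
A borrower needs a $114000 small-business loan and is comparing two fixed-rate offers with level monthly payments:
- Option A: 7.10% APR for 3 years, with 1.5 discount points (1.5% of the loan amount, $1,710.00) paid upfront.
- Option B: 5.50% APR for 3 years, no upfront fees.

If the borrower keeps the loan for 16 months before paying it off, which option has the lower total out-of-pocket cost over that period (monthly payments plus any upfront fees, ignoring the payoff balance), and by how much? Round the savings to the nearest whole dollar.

Option B by $3,036

Option A: at 7.10% the monthly rate is 0.0059167, so the payment is 114,000 × 0.0059167 / (1 − 1.0059167^−36) = $3,525.20.
Option B: monthly rate = 5.5%/12 = 0.0045833; payment = 114,000 × 0.0045833 / (1 − (1+0.0045833)^−36) = $3,442.33.
Over 16 months: Option A costs 16 × $3,525.20 + $1,710.00 = $58,113.20; Option B costs 16 × $3,442.33 = $55,077.28.
Option B is cheaper by $58,113.20 − $55,077.28 = $3,035.92.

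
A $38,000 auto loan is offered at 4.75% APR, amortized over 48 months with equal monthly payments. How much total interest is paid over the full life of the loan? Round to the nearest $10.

Monthly rate = 4.75%/12 = 0.0039583; payment = 38,000 × 0.0039583 / (1 − (1+0.0039583)^−48) = $870.82.
Total paid = 48 × $870.82 = $41,799.36; interest = $41,799.36 − $38,000 = $3,799.36.

$3,800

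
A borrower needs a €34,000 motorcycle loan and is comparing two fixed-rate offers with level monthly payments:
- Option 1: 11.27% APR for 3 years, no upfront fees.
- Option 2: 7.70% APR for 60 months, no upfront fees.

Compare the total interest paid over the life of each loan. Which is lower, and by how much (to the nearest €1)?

Option 1: at 11.27% the monthly rate is 0.0093917, so the payment is 34,000 × 0.0093917 / (1 − 1.0093917^−36) = €1,117.47.
Total interest on Option 1 = 36 × €1,117.47 − €34,000 = €6,228.92.
Option 2: monthly rate = 7.7%/12 = 0.0064167; payment = 34,000 × 0.0064167 / (1 − (1+0.0064167)^−60) = €684.53.
Total interest on Option 2 = 60 × €684.53 − €34,000 = €7,071.80.
Option 1 is lower by €842.88.

Option 1 by €843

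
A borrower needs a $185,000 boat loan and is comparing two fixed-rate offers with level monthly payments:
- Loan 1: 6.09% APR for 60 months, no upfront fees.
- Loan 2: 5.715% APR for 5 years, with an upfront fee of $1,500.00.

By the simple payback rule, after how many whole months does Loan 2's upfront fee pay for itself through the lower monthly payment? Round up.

Loan 1: monthly rate = 6.09%/12 = 0.0050750; payment = 185,000 × 0.0050750 / (1 − (1+0.0050750)^−60) = $3,584.32.
Loan 2: monthly rate = 5.715%/12 = 0.0047625; payment = 185,000 × 0.0047625 / (1 − (1+0.0047625)^−60) = $3,552.10.
Monthly savings = $3,584.32 − $3,552.10 = $32.22.
Break-even = $1,500.00 / $32.22 = 46.55 → 47 months.

47 months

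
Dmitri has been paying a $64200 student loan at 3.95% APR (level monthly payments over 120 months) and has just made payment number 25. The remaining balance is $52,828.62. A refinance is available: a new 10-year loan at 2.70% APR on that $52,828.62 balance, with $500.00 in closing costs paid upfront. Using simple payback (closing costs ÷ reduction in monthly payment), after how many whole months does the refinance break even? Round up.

Current payment = 64,200 × 3.95%/12 / (1 − (1+0.0032917)^−120) = $648.47.
Refinanced payment = 52,828.62 × 0.0022500 / (1 − (1+0.0022500)^−120) = $502.83.
Monthly savings = $648.47 − $502.83 = $145.64.
Break-even = $500.00 / $145.64 = 3.43 → 4 months.

4 months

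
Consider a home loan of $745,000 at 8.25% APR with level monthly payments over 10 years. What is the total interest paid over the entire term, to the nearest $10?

$351,510

At 8.25% the monthly rate is 0.0068750, so the payment is 745,000 × 0.0068750 / (1 − 1.0068750^−120) = $9,137.62.
Total paid = 120 × $9,137.62 = $1,096,514.40; interest = $1,096,514.40 − $745,000 = $351,514.40.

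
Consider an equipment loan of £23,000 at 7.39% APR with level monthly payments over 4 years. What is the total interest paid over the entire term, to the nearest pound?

At 7.39% the monthly rate is 0.0061583, so the payment is 23,000 × 0.0061583 / (1 − 1.0061583^−48) = £554.93.
Total paid = 48 × £554.93 = £26,636.64; interest = £26,636.64 − £23,000 = £3,636.64.

£3,637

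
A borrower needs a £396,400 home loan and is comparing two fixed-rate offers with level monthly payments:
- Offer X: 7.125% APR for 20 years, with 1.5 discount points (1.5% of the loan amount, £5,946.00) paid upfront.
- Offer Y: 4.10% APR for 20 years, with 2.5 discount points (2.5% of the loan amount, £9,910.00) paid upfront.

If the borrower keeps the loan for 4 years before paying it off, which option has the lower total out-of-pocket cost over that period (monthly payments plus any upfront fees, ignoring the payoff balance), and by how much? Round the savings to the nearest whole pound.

Offer X: monthly rate = 7.125%/12 = 0.0059375; payment = 396,400 × 0.0059375 / (1 − (1+0.0059375)^−240) = £3,103.10.
Offer Y: monthly rate = 4.1%/12 = 0.0034167; payment = 396,400 × 0.0034167 / (1 − (1+0.0034167)^−240) = £2,423.04.
Over 48 months: Offer X costs 48 × £3,103.10 + £5,946.00 = £154,894.80; Offer Y costs 48 × £2,423.04 + £9,910.00 = £126,215.92.
Offer Y is cheaper by £154,894.80 − £126,215.92 = £28,678.88.

Offer Y by £28,679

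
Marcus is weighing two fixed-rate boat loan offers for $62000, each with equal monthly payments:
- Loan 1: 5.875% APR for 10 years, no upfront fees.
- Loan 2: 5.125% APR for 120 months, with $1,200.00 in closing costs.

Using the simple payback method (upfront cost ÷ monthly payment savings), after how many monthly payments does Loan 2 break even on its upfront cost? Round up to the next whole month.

Loan 1: monthly rate = 5.875%/12 = 0.0048958; payment = 62,000 × 0.0048958 / (1 − (1+0.0048958)^−120) = $684.44.
Loan 2: monthly rate = 5.125%/12 = 0.0042708; payment = 62,000 × 0.0042708 / (1 − (1+0.0042708)^−120) = $661.40.
Monthly savings = $684.44 − $661.40 = $23.04.
Break-even = $1,200.00 / $23.04 = 52.08 → 53 months.

53 months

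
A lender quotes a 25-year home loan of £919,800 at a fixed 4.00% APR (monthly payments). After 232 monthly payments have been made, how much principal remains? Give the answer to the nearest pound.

With monthly rate i = 4%/12 = 0.0033333, the balance after k of n payments is P · [(1+i)^n − (1+i)^k] / [(1+i)^n − 1].
(1+0.0033333)^300 = 2.71376516 and (1+0.0033333)^232 = 2.16419248, so the balance is 919,800 × (2.71376516 − 2.16419248) / (2.71376516 − 1) = £294,962.79.

£294,963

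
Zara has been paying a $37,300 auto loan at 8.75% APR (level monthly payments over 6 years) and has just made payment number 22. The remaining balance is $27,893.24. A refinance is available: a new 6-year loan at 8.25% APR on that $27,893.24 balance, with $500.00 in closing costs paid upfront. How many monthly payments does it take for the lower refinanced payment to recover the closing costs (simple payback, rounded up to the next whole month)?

Current payment = 37,300 × 8.75%/12 / (1 − (1+0.0072917)^−72) = $667.73.
Refinanced payment = 27,893.24 × 0.0068750 / (1 − (1+0.0068750)^−72) = $492.47.
Monthly savings = $667.73 − $492.47 = $175.26.
Break-even = $500.00 / $175.26 = 2.85 → 3 months.

3 months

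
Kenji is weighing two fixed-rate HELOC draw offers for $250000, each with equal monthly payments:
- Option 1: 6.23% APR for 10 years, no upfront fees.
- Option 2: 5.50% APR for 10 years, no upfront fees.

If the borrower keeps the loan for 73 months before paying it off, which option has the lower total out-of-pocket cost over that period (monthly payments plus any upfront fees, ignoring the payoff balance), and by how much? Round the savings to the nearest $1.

Option 2 by $6,666

Option 1: at 6.23% the monthly rate is 0.0051917, so the payment is 250,000 × 0.0051917 / (1 − 1.0051917^−120) = $2,804.48.
Option 2: at 5.50% the monthly rate is 0.0045833, so the payment is 250,000 × 0.0045833 / (1 − 1.0045833^−120) = $2,713.16.
Over 73 months: Option 1 costs 73 × $2,804.48 = $204,727.04; Option 2 costs 73 × $2,713.16 = $198,060.68.
Option 2 is cheaper by $204,727.04 − $198,060.68 = $6,666.36.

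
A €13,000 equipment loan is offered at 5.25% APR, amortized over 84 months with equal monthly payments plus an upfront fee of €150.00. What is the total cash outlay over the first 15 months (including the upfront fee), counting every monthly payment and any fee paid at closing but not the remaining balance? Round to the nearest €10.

At 5.25% the monthly rate is 0.0043750, so the payment is 13,000 × 0.0043750 / (1 − 1.0043750^−84) = €185.27.
Total outlay = 15 × €185.27 + €150.00 = €2,929.05.

€2,930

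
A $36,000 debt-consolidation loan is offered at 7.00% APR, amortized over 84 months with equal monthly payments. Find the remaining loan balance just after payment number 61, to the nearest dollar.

With monthly rate i = 7%/12 = 0.0058333, the balance after k of n payments is P · [(1+i)^n − (1+i)^k] / [(1+i)^n − 1].
(1+0.0058333)^84 = 1.62999405 and (1+0.0058333)^61 = 1.42589474, so the balance is 36,000 × (1.62999405 − 1.42589474) / (1.62999405 − 1) = $11,662.93.

$11,663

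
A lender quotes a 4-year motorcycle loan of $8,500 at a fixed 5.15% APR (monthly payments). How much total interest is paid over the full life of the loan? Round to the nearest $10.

At 5.15% the monthly rate is 0.0042917, so the payment is 8,500 × 0.0042917 / (1 − 1.0042917^−48) = $196.33.
Total paid = 48 × $196.33 = $9,423.84; interest = $9,423.84 − $8,500 = $923.84.

$920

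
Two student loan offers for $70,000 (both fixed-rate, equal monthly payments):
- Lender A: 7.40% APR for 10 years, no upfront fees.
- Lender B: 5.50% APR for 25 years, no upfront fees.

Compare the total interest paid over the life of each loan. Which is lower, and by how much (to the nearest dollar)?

Lender A by $29,687

Lender A: at 7.40% the monthly rate is 0.0061667, so the payment is 70,000 × 0.0061667 / (1 − 1.0061667^−120) = $827.26.
Total interest on Lender A = 120 × $827.26 − $70,000 = $29,271.20.
Lender B: at 5.50% the monthly rate is 0.0045833, so the payment is 70,000 × 0.0045833 / (1 − 1.0045833^−300) = $429.86.
Total interest on Lender B = 300 × $429.86 − $70,000 = $58,958.00.
Lender A is lower by $29,686.80.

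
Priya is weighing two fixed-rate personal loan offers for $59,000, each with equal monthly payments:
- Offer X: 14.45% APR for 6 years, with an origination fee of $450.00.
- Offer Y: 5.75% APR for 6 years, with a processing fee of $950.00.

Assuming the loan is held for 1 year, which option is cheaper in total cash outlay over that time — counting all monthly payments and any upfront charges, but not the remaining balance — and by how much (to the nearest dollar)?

Offer X: monthly rate = 14.45%/12 = 0.0120417; payment = 59,000 × 0.0120417 / (1 − (1+0.0120417)^−72) = $1,230.00.
Offer Y: monthly rate = 5.75%/12 = 0.0047917; payment = 59,000 × 0.0047917 / (1 − (1+0.0047917)^−72) = $970.85.
Over 12 months: Offer X costs 12 × $1,230.00 + $450.00 = $15,210.00; Offer Y costs 12 × $970.85 + $950.00 = $12,600.20.
Offer Y is cheaper by $15,210.00 − $12,600.20 = $2,609.80.

Offer Y by $2,610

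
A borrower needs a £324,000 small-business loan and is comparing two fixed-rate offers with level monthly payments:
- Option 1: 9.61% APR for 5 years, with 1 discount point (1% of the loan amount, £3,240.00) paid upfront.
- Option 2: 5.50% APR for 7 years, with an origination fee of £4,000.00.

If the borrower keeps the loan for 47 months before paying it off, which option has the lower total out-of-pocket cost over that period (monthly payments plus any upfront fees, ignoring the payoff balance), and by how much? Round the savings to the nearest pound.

Option 2 by £101,049

Option 1: monthly rate = 9.61%/12 = 0.0080083; payment = 324,000 × 0.0080083 / (1 − (1+0.0080083)^−60) = £6,822.03.
Option 2: at 5.50% the monthly rate is 0.0045833, so the payment is 324,000 × 0.0045833 / (1 − 1.0045833^−84) = £4,655.89.
Over 47 months: Option 1 costs 47 × £6,822.03 + £3,240.00 = £323,875.41; Option 2 costs 47 × £4,655.89 + £4,000.00 = £222,826.83.
Option 2 is cheaper by £323,875.41 − £222,826.83 = £101,048.58.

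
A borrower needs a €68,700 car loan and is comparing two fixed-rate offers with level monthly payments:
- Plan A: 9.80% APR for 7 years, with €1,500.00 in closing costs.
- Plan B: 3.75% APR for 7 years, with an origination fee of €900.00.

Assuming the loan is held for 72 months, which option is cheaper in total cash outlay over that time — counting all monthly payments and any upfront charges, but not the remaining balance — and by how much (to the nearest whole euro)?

Plan B by €15,162

Plan A: monthly rate = 9.8%/12 = 0.0081667; payment = 68,700 × 0.0081667 / (1 − (1+0.0081667)^−84) = €1,133.41.
Plan B: at 3.75% the monthly rate is 0.0031250, so the payment is 68,700 × 0.0031250 / (1 − 1.0031250^−84) = €931.16.
Over 72 months: Plan A costs 72 × €1,133.41 + €1,500.00 = €83,105.52; Plan B costs 72 × €931.16 + €900.00 = €67,943.52.
Plan B is cheaper by €83,105.52 − €67,943.52 = €15,162.00.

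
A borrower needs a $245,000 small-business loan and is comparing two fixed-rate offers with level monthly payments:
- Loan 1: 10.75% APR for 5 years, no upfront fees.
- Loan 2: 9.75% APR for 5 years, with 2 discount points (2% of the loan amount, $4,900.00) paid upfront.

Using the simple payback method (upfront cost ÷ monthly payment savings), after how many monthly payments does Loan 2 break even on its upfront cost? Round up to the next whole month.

Loan 1: monthly rate = 10.75%/12 = 0.0089583; payment = 245,000 × 0.0089583 / (1 − (1+0.0089583)^−60) = $5,296.40.
Loan 2: monthly rate = 9.75%/12 = 0.0081250; payment = 245,000 × 0.0081250 / (1 − (1+0.0081250)^−60) = $5,175.44.
Monthly savings = $5,296.40 − $5,175.44 = $120.96.
Break-even = $4,900.00 / $120.96 = 40.51 → 41 months.

41 months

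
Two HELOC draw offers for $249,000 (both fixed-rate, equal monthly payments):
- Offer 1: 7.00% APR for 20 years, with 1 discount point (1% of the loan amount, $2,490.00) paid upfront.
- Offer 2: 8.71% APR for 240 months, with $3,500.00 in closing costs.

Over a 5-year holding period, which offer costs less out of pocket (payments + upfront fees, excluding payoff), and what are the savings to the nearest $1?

Offer 1 by $16,826

Offer 1: at 7.00% the monthly rate is 0.0058333, so the payment is 249,000 × 0.0058333 / (1 − 1.0058333^−240) = $1,930.49.
Offer 2: monthly rate = 8.71%/12 = 0.0072583; payment = 249,000 × 0.0072583 / (1 − (1+0.0072583)^−240) = $2,194.09.
Over 60 months: Offer 1 costs 60 × $1,930.49 + $2,490.00 = $118,319.40; Offer 2 costs 60 × $2,194.09 + $3,500.00 = $135,145.40.
Offer 1 is cheaper by $135,145.40 − $118,319.40 = $16,826.00.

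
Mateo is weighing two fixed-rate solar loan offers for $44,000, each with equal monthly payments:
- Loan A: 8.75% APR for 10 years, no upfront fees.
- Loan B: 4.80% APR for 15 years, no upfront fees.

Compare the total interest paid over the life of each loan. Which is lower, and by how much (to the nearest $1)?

Loan A: monthly rate = 8.75%/12 = 0.0072917; payment = 44,000 × 0.0072917 / (1 − (1+0.0072917)^−120) = $551.44.
Total interest on Loan A = 120 × $551.44 − $44,000 = $22,172.80.
Loan B: at 4.80% the monthly rate is 0.0040000, so the payment is 44,000 × 0.0040000 / (1 − 1.0040000^−180) = $343.38.
Total interest on Loan B = 180 × $343.38 − $44,000 = $17,808.40.
Loan B is lower by $4,364.40.

Loan B by $4,364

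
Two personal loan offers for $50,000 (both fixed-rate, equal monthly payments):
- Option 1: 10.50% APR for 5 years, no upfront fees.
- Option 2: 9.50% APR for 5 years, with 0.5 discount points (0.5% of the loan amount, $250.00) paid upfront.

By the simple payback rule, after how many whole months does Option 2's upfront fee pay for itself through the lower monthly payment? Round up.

11 months

Option 1: monthly rate = 10.5%/12 = 0.0087500; payment = 50,000 × 0.0087500 / (1 − (1+0.0087500)^−60) = $1,074.70.
Option 2: monthly rate = 9.5%/12 = 0.0079167; payment = 50,000 × 0.0079167 / (1 − (1+0.0079167)^−60) = $1,050.09.
Monthly savings = $1,074.70 − $1,050.09 = $24.61.
Break-even = $250.00 / $24.61 = 10.16 → 11 months.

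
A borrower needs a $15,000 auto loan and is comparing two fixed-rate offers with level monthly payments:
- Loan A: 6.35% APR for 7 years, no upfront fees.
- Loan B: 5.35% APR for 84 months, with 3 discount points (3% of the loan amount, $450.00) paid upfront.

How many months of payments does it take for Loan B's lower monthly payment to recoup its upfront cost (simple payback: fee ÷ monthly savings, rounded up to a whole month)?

Loan A: at 6.35% the monthly rate is 0.0052917, so the payment is 15,000 × 0.0052917 / (1 − 1.0052917^−84) = $221.65.
Loan B: at 5.35% the monthly rate is 0.0044583, so the payment is 15,000 × 0.0044583 / (1 − 1.0044583^−84) = $214.48.
Monthly savings = $221.65 − $214.48 = $7.17.
Break-even = $450.00 / $7.17 = 62.76 → 63 months.

63 months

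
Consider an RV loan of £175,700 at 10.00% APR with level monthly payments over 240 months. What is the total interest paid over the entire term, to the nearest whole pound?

At 10.00% the monthly rate is 0.0083333, so the payment is 175,700 × 0.0083333 / (1 − 1.0083333^−240) = £1,695.54.
Total paid = 240 × £1,695.54 = £406,929.60; interest = £406,929.60 − £175,700 = £231,229.60.

£231,230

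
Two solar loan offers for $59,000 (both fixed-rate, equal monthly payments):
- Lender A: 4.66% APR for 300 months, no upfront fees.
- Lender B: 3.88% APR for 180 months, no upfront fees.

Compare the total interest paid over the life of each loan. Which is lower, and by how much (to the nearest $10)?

Lender A: at 4.66% the monthly rate is 0.0038833, so the payment is 59,000 × 0.0038833 / (1 − 1.0038833^−300) = $333.32.
Total interest on Lender A = 300 × $333.32 − $59,000 = $40,996.00.
Lender B: monthly rate = 3.88%/12 = 0.0032333; payment = 59,000 × 0.0032333 / (1 − (1+0.0032333)^−180) = $432.88.
Total interest on Lender B = 180 × $432.88 − $59,000 = $18,918.40.
Lender B is lower by $22,077.60.

Lender B by $22,080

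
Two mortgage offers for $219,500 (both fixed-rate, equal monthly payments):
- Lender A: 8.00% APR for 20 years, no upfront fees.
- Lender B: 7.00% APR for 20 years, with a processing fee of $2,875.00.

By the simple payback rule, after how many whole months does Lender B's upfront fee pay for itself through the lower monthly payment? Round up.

22 months

Lender A: monthly rate = 8%/12 = 0.0066667; payment = 219,500 × 0.0066667 / (1 − (1+0.0066667)^−240) = $1,835.99.
Lender B: at 7.00% the monthly rate is 0.0058333, so the payment is 219,500 × 0.0058333 / (1 − 1.0058333^−240) = $1,701.78.
Monthly savings = $1,835.99 − $1,701.78 = $134.21.
Break-even = $2,875.00 / $134.21 = 21.42 → 22 months.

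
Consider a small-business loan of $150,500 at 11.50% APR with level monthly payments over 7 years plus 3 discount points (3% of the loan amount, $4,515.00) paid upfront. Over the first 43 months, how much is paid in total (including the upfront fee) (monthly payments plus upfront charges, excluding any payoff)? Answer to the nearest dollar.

$117,031

At 11.50% the monthly rate is 0.0095833, so the payment is 150,500 × 0.0095833 / (1 − 1.0095833^−84) = $2,616.66.
Total outlay = 43 × $2,616.66 + $4,515.00 = $117,031.38.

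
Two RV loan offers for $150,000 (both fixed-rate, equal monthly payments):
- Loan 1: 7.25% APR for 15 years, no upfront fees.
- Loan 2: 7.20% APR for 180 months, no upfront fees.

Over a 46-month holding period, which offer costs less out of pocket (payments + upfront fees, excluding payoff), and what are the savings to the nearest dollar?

Loan 1: at 7.25% the monthly rate is 0.0060417, so the payment is 150,000 × 0.0060417 / (1 − 1.0060417^−180) = $1,369.29.
Loan 2: monthly rate = 7.2%/12 = 0.0060000; payment = 150,000 × 0.0060000 / (1 − (1+0.0060000)^−180) = $1,365.07.
Over 46 months: Loan 1 costs 46 × $1,369.29 = $62,987.34; Loan 2 costs 46 × $1,365.07 = $62,793.22.
Loan 2 is cheaper by $62,987.34 − $62,793.22 = $194.12.

Loan 2 by $194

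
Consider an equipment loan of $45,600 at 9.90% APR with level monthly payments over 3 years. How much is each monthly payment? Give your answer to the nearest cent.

Monthly rate = 9.9%/12 = 0.0082500; payment = 45,600 × 0.0082500 / (1 − (1+0.0082500)^−36) = $1,469.24.

$1,469.24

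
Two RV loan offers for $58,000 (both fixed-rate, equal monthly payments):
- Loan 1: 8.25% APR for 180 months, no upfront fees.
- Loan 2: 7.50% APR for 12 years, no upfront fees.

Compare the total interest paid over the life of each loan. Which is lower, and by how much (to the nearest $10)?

Loan 1: monthly rate = 8.25%/12 = 0.0068750; payment = 58,000 × 0.0068750 / (1 − (1+0.0068750)^−180) = $562.68.
Total interest on Loan 1 = 180 × $562.68 − $58,000 = $43,282.40.
Loan 2: monthly rate = 7.5%/12 = 0.0062500; payment = 58,000 × 0.0062500 / (1 − (1+0.0062500)^−144) = $612.03.
Total interest on Loan 2 = 144 × $612.03 − $58,000 = $30,132.32.
Loan 2 is lower by $13,150.08.

Loan 2 by $13,150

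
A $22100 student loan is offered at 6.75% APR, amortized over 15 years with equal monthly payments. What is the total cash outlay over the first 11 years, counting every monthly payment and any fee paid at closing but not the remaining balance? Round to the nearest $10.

$25,810

At 6.75% the monthly rate is 0.0056250, so the payment is 22,100 × 0.0056250 / (1 − 1.0056250^−180) = $195.56.
Total outlay = 132 × $195.56 = $25,813.92.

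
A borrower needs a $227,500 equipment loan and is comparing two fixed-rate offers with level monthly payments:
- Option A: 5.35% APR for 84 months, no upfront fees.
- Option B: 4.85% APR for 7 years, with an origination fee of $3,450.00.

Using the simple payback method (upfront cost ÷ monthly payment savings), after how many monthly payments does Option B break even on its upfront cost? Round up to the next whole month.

Option A: at 5.35% the monthly rate is 0.0044583, so the payment is 227,500 × 0.0044583 / (1 − 1.0044583^−84) = $3,253.01.
Option B: monthly rate = 4.85%/12 = 0.0040417; payment = 227,500 × 0.0040417 / (1 − (1+0.0040417)^−84) = $3,199.45.
Monthly savings = $3,253.01 − $3,199.45 = $53.56.
Break-even = $3,450.00 / $53.56 = 64.41 → 65 months.

65 months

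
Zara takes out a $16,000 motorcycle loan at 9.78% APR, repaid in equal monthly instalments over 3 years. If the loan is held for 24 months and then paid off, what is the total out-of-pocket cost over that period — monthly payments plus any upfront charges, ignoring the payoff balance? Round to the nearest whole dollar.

$12,351

At 9.78% the monthly rate is 0.0081500, so the payment is 16,000 × 0.0081500 / (1 − 1.0081500^−36) = $514.62.
Total outlay = 24 × $514.62 = $12,350.88.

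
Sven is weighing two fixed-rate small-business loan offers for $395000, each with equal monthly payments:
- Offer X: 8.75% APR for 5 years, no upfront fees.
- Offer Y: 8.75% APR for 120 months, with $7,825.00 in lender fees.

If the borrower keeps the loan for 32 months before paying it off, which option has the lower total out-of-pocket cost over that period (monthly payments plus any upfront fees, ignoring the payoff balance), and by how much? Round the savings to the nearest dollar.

Offer Y by $94,617

Offer X: at 8.75% the monthly rate is 0.0072917, so the payment is 395,000 × 0.0072917 / (1 − 1.0072917^−60) = $8,151.71.
Offer Y: monthly rate = 8.75%/12 = 0.0072917; payment = 395,000 × 0.0072917 / (1 − (1+0.0072917)^−120) = $4,950.41.
Over 32 months: Offer X costs 32 × $8,151.71 = $260,854.72; Offer Y costs 32 × $4,950.41 + $7,825.00 = $166,238.12.
Offer Y is cheaper by $260,854.72 − $166,238.12 = $94,616.60.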